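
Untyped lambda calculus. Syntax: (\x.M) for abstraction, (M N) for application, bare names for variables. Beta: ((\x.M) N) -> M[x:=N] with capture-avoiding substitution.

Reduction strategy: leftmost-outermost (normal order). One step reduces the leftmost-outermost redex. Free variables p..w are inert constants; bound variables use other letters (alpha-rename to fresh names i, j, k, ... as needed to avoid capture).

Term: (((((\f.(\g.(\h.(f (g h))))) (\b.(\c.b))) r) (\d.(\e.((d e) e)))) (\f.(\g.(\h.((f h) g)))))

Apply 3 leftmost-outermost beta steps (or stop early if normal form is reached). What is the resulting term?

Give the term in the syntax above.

Answer: (((\b.(\c.b)) (r (\d.(\e.((d e) e))))) (\f.(\g.(\h.((f h) g)))))

Derivation:
Step 0: (((((\f.(\g.(\h.(f (g h))))) (\b.(\c.b))) r) (\d.(\e.((d e) e)))) (\f.(\g.(\h.((f h) g)))))
Step 1: ((((\g.(\h.((\b.(\c.b)) (g h)))) r) (\d.(\e.((d e) e)))) (\f.(\g.(\h.((f h) g)))))
Step 2: (((\h.((\b.(\c.b)) (r h))) (\d.(\e.((d e) e)))) (\f.(\g.(\h.((f h) g)))))
Step 3: (((\b.(\c.b)) (r (\d.(\e.((d e) e))))) (\f.(\g.(\h.((f h) g)))))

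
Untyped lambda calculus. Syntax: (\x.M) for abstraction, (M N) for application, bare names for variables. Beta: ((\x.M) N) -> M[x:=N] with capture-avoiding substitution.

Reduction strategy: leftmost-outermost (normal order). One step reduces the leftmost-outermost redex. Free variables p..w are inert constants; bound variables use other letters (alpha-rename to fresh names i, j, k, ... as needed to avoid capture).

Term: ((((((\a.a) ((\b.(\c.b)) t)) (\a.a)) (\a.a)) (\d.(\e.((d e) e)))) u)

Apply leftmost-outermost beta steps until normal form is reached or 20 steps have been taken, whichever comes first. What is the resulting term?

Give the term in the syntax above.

Answer: (((t (\a.a)) (\d.(\e.((d e) e)))) u)

Derivation:
Step 0: ((((((\a.a) ((\b.(\c.b)) t)) (\a.a)) (\a.a)) (\d.(\e.((d e) e)))) u)
Step 1: ((((((\b.(\c.b)) t) (\a.a)) (\a.a)) (\d.(\e.((d e) e)))) u)
Step 2: (((((\c.t) (\a.a)) (\a.a)) (\d.(\e.((d e) e)))) u)
Step 3: (((t (\a.a)) (\d.(\e.((d e) e)))) u)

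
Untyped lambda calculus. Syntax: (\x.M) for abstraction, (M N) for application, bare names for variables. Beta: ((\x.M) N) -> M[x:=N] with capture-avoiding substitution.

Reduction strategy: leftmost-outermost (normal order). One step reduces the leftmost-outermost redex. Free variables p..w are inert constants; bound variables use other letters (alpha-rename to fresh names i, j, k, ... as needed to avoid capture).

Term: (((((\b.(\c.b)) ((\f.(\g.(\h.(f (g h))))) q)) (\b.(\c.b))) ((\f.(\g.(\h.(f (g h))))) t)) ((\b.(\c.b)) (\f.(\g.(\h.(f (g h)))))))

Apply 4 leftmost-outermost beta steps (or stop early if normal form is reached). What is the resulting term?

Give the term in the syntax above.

Answer: ((\h.(q (((\f.(\g.(\h.(f (g h))))) t) h))) ((\b.(\c.b)) (\f.(\g.(\h.(f (g h)))))))

Derivation:
Step 0: (((((\b.(\c.b)) ((\f.(\g.(\h.(f (g h))))) q)) (\b.(\c.b))) ((\f.(\g.(\h.(f (g h))))) t)) ((\b.(\c.b)) (\f.(\g.(\h.(f (g h)))))))
Step 1: ((((\c.((\f.(\g.(\h.(f (g h))))) q)) (\b.(\c.b))) ((\f.(\g.(\h.(f (g h))))) t)) ((\b.(\c.b)) (\f.(\g.(\h.(f (g h)))))))
Step 2: ((((\f.(\g.(\h.(f (g h))))) q) ((\f.(\g.(\h.(f (g h))))) t)) ((\b.(\c.b)) (\f.(\g.(\h.(f (g h)))))))
Step 3: (((\g.(\h.(q (g h)))) ((\f.(\g.(\h.(f (g h))))) t)) ((\b.(\c.b)) (\f.(\g.(\h.(f (g h)))))))
Step 4: ((\h.(q (((\f.(\g.(\h.(f (g h))))) t) h))) ((\b.(\c.b)) (\f.(\g.(\h.(f (g h)))))))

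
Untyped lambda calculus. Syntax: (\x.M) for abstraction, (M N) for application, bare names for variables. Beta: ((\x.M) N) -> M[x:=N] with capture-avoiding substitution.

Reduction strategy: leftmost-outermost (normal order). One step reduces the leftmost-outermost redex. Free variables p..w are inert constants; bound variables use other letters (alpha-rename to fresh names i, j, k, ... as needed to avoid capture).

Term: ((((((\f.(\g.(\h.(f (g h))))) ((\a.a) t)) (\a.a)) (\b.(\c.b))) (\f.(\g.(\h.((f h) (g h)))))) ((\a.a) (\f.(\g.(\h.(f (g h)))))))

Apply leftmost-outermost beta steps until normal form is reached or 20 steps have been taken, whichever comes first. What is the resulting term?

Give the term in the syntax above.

Step 0: ((((((\f.(\g.(\h.(f (g h))))) ((\a.a) t)) (\a.a)) (\b.(\c.b))) (\f.(\g.(\h.((f h) (g h)))))) ((\a.a) (\f.(\g.(\h.(f (g h)))))))
Step 1: (((((\g.(\h.(((\a.a) t) (g h)))) (\a.a)) (\b.(\c.b))) (\f.(\g.(\h.((f h) (g h)))))) ((\a.a) (\f.(\g.(\h.(f (g h)))))))
Step 2: ((((\h.(((\a.a) t) ((\a.a) h))) (\b.(\c.b))) (\f.(\g.(\h.((f h) (g h)))))) ((\a.a) (\f.(\g.(\h.(f (g h)))))))
Step 3: (((((\a.a) t) ((\a.a) (\b.(\c.b)))) (\f.(\g.(\h.((f h) (g h)))))) ((\a.a) (\f.(\g.(\h.(f (g h)))))))
Step 4: (((t ((\a.a) (\b.(\c.b)))) (\f.(\g.(\h.((f h) (g h)))))) ((\a.a) (\f.(\g.(\h.(f (g h)))))))
Step 5: (((t (\b.(\c.b))) (\f.(\g.(\h.((f h) (g h)))))) ((\a.a) (\f.(\g.(\h.(f (g h)))))))
Step 6: (((t (\b.(\c.b))) (\f.(\g.(\h.((f h) (g h)))))) (\f.(\g.(\h.(f (g h))))))

Answer: (((t (\b.(\c.b))) (\f.(\g.(\h.((f h) (g h)))))) (\f.(\g.(\h.(f (g h))))))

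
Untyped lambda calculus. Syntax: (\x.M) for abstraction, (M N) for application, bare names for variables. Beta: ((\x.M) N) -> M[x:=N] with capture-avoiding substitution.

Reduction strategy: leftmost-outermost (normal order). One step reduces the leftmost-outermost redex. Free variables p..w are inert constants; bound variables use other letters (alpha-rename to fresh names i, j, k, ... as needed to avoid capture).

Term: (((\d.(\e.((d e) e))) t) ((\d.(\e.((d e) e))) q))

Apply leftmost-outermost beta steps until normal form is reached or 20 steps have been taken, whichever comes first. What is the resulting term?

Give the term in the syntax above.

Step 0: (((\d.(\e.((d e) e))) t) ((\d.(\e.((d e) e))) q))
Step 1: ((\e.((t e) e)) ((\d.(\e.((d e) e))) q))
Step 2: ((t ((\d.(\e.((d e) e))) q)) ((\d.(\e.((d e) e))) q))
Step 3: ((t (\e.((q e) e))) ((\d.(\e.((d e) e))) q))
Step 4: ((t (\e.((q e) e))) (\e.((q e) e)))

Answer: ((t (\e.((q e) e))) (\e.((q e) e)))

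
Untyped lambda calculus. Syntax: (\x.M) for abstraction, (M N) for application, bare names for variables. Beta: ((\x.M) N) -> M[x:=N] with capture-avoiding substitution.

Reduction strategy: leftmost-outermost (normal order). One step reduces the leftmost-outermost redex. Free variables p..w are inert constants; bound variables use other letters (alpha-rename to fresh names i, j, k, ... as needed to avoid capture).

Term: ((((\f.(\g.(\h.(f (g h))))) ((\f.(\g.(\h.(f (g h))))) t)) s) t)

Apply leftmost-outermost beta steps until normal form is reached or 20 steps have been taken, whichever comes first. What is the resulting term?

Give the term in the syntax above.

Answer: (\h.(t ((s t) h)))

Derivation:
Step 0: ((((\f.(\g.(\h.(f (g h))))) ((\f.(\g.(\h.(f (g h))))) t)) s) t)
Step 1: (((\g.(\h.(((\f.(\g.(\h.(f (g h))))) t) (g h)))) s) t)
Step 2: ((\h.(((\f.(\g.(\h.(f (g h))))) t) (s h))) t)
Step 3: (((\f.(\g.(\h.(f (g h))))) t) (s t))
Step 4: ((\g.(\h.(t (g h)))) (s t))
Step 5: (\h.(t ((s t) h)))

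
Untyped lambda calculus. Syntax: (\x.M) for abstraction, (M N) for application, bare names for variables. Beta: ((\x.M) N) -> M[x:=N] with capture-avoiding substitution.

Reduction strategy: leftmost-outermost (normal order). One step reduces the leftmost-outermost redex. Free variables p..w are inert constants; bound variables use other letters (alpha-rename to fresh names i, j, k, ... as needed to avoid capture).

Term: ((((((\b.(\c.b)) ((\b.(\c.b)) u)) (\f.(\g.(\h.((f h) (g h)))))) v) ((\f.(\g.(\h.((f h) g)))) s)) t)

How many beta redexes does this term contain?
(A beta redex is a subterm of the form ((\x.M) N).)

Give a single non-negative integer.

Term: ((((((\b.(\c.b)) ((\b.(\c.b)) u)) (\f.(\g.(\h.((f h) (g h)))))) v) ((\f.(\g.(\h.((f h) g)))) s)) t)
  Redex: ((\b.(\c.b)) ((\b.(\c.b)) u))
  Redex: ((\b.(\c.b)) u)
  Redex: ((\f.(\g.(\h.((f h) g)))) s)
Total redexes: 3

Answer: 3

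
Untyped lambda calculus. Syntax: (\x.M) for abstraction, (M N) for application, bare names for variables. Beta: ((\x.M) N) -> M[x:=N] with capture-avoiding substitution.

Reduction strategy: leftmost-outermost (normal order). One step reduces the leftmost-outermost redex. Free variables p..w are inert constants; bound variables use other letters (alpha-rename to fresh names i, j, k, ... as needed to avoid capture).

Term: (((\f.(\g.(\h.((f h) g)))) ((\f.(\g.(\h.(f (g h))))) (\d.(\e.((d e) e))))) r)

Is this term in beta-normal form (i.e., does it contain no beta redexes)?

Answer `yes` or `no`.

Term: (((\f.(\g.(\h.((f h) g)))) ((\f.(\g.(\h.(f (g h))))) (\d.(\e.((d e) e))))) r)
Found 2 beta redex(es).

Answer: no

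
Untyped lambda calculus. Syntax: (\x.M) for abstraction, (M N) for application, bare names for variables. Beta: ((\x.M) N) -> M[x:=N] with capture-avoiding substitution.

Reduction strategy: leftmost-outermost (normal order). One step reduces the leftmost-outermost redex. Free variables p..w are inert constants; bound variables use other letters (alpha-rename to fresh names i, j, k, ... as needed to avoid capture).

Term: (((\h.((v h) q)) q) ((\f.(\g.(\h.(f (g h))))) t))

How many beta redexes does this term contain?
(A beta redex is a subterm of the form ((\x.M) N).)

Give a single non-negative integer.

Answer: 2

Derivation:
Term: (((\h.((v h) q)) q) ((\f.(\g.(\h.(f (g h))))) t))
  Redex: ((\h.((v h) q)) q)
  Redex: ((\f.(\g.(\h.(f (g h))))) t)
Total redexes: 2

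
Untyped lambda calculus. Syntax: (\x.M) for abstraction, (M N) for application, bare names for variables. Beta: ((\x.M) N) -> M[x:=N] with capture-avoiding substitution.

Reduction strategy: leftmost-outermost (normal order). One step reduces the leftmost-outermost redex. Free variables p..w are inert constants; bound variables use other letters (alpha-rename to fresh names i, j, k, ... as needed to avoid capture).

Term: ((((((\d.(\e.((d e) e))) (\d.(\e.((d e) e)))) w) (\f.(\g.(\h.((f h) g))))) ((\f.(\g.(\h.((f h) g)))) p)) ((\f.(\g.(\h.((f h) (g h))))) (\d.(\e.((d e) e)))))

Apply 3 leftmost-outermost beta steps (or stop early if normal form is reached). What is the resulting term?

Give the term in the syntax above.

Step 0: ((((((\d.(\e.((d e) e))) (\d.(\e.((d e) e)))) w) (\f.(\g.(\h.((f h) g))))) ((\f.(\g.(\h.((f h) g)))) p)) ((\f.(\g.(\h.((f h) (g h))))) (\d.(\e.((d e) e)))))
Step 1: (((((\e.(((\d.(\e.((d e) e))) e) e)) w) (\f.(\g.(\h.((f h) g))))) ((\f.(\g.(\h.((f h) g)))) p)) ((\f.(\g.(\h.((f h) (g h))))) (\d.(\e.((d e) e)))))
Step 2: ((((((\d.(\e.((d e) e))) w) w) (\f.(\g.(\h.((f h) g))))) ((\f.(\g.(\h.((f h) g)))) p)) ((\f.(\g.(\h.((f h) (g h))))) (\d.(\e.((d e) e)))))
Step 3: (((((\e.((w e) e)) w) (\f.(\g.(\h.((f h) g))))) ((\f.(\g.(\h.((f h) g)))) p)) ((\f.(\g.(\h.((f h) (g h))))) (\d.(\e.((d e) e)))))

Answer: (((((\e.((w e) e)) w) (\f.(\g.(\h.((f h) g))))) ((\f.(\g.(\h.((f h) g)))) p)) ((\f.(\g.(\h.((f h) (g h))))) (\d.(\e.((d e) e)))))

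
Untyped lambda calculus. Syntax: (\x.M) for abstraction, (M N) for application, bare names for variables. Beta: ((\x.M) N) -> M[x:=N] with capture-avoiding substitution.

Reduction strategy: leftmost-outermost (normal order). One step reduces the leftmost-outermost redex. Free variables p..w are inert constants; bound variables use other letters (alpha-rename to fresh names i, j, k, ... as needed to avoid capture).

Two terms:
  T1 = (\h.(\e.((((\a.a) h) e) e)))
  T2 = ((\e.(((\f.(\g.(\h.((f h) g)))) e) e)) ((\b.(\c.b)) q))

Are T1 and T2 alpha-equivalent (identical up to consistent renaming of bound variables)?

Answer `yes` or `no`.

Term 1: (\h.(\e.((((\a.a) h) e) e)))
Term 2: ((\e.(((\f.(\g.(\h.((f h) g)))) e) e)) ((\b.(\c.b)) q))
Alpha-equivalence: compare structure up to binder renaming.
Result: False

Answer: no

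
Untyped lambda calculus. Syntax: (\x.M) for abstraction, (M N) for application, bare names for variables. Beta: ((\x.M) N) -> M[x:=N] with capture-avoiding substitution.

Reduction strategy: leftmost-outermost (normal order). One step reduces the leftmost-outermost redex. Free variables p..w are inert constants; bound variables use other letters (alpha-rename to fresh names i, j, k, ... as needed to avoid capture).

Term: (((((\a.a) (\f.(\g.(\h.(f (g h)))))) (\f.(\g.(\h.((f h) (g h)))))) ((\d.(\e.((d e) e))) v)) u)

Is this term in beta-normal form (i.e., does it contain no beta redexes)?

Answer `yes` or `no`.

Answer: no

Derivation:
Term: (((((\a.a) (\f.(\g.(\h.(f (g h)))))) (\f.(\g.(\h.((f h) (g h)))))) ((\d.(\e.((d e) e))) v)) u)
Found 2 beta redex(es).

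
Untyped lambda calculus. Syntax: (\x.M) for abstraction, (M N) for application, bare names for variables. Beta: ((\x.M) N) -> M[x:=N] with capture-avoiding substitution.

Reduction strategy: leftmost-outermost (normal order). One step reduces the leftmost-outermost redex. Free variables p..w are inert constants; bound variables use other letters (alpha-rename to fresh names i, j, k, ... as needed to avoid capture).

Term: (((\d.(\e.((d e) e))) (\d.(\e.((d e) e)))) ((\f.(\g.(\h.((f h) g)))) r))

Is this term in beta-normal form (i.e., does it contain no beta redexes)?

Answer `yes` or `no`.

Answer: no

Derivation:
Term: (((\d.(\e.((d e) e))) (\d.(\e.((d e) e)))) ((\f.(\g.(\h.((f h) g)))) r))
Found 2 beta redex(es).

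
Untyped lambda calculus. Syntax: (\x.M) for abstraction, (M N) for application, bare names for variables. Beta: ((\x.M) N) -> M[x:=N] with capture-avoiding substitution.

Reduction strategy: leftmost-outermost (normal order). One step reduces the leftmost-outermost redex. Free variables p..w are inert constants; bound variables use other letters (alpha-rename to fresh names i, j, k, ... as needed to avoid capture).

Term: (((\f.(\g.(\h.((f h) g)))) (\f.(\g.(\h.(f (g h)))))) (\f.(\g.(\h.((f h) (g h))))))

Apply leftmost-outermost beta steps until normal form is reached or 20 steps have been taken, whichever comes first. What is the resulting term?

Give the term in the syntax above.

Answer: (\h.(\i.(h (\g.(\h.((i h) (g h)))))))

Derivation:
Step 0: (((\f.(\g.(\h.((f h) g)))) (\f.(\g.(\h.(f (g h)))))) (\f.(\g.(\h.((f h) (g h))))))
Step 1: ((\g.(\h.(((\f.(\g.(\h.(f (g h))))) h) g))) (\f.(\g.(\h.((f h) (g h))))))
Step 2: (\h.(((\f.(\g.(\h.(f (g h))))) h) (\f.(\g.(\h.((f h) (g h)))))))
Step 3: (\h.((\g.(\i.(h (g i)))) (\f.(\g.(\h.((f h) (g h)))))))
Step 4: (\h.(\i.(h ((\f.(\g.(\h.((f h) (g h))))) i))))
Step 5: (\h.(\i.(h (\g.(\h.((i h) (g h)))))))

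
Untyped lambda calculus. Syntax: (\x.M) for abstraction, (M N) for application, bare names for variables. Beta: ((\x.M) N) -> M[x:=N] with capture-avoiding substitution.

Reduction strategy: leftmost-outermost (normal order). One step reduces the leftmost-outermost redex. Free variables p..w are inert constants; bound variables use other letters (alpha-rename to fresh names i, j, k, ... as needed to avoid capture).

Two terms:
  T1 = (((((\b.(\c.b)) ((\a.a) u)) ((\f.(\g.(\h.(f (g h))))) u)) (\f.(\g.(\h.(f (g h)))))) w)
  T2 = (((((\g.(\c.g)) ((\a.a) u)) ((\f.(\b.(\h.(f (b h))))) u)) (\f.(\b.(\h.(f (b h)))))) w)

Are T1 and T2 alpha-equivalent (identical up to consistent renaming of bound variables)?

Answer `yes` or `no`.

Answer: yes

Derivation:
Term 1: (((((\b.(\c.b)) ((\a.a) u)) ((\f.(\g.(\h.(f (g h))))) u)) (\f.(\g.(\h.(f (g h)))))) w)
Term 2: (((((\g.(\c.g)) ((\a.a) u)) ((\f.(\b.(\h.(f (b h))))) u)) (\f.(\b.(\h.(f (b h)))))) w)
Alpha-equivalence: compare structure up to binder renaming.
Result: True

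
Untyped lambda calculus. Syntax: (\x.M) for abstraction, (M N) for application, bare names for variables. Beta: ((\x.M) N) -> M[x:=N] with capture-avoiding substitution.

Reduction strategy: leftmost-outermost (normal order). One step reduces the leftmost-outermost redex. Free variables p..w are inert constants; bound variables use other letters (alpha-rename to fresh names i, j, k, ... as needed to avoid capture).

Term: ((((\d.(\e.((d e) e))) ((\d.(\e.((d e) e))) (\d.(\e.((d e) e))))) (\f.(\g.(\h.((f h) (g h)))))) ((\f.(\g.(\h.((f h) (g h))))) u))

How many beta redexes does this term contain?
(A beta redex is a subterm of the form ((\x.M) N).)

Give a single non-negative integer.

Answer: 3

Derivation:
Term: ((((\d.(\e.((d e) e))) ((\d.(\e.((d e) e))) (\d.(\e.((d e) e))))) (\f.(\g.(\h.((f h) (g h)))))) ((\f.(\g.(\h.((f h) (g h))))) u))
  Redex: ((\d.(\e.((d e) e))) ((\d.(\e.((d e) e))) (\d.(\e.((d e) e)))))
  Redex: ((\d.(\e.((d e) e))) (\d.(\e.((d e) e))))
  Redex: ((\f.(\g.(\h.((f h) (g h))))) u)
Total redexes: 3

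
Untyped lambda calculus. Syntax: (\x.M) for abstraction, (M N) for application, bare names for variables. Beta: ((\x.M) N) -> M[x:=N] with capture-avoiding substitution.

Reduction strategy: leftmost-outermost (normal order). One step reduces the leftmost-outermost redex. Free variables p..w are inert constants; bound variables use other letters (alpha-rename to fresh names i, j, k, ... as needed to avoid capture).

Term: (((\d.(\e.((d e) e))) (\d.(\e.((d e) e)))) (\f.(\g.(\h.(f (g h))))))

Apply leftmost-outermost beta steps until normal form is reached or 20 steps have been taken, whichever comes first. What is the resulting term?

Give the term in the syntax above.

Step 0: (((\d.(\e.((d e) e))) (\d.(\e.((d e) e)))) (\f.(\g.(\h.(f (g h))))))
Step 1: ((\e.(((\d.(\e.((d e) e))) e) e)) (\f.(\g.(\h.(f (g h))))))
Step 2: (((\d.(\e.((d e) e))) (\f.(\g.(\h.(f (g h)))))) (\f.(\g.(\h.(f (g h))))))
Step 3: ((\e.(((\f.(\g.(\h.(f (g h))))) e) e)) (\f.(\g.(\h.(f (g h))))))
Step 4: (((\f.(\g.(\h.(f (g h))))) (\f.(\g.(\h.(f (g h)))))) (\f.(\g.(\h.(f (g h))))))
Step 5: ((\g.(\h.((\f.(\g.(\h.(f (g h))))) (g h)))) (\f.(\g.(\h.(f (g h))))))
Step 6: (\h.((\f.(\g.(\h.(f (g h))))) ((\f.(\g.(\h.(f (g h))))) h)))
Step 7: (\h.(\g.(\i.(((\f.(\g.(\h.(f (g h))))) h) (g i)))))
Step 8: (\h.(\g.(\i.((\g.(\i.(h (g i)))) (g i)))))
Step 9: (\h.(\g.(\i.(\j.(h ((g i) j))))))

Answer: (\h.(\g.(\i.(\j.(h ((g i) j))))))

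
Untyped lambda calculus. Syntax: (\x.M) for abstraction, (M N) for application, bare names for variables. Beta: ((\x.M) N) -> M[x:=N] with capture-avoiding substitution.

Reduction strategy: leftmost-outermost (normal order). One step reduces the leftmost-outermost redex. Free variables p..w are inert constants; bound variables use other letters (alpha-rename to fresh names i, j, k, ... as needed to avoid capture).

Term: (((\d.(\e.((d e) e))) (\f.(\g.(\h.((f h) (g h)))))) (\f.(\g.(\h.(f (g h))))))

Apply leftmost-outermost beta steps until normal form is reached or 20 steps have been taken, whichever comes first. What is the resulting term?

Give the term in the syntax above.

Answer: (\h.(\i.(h (\j.(h (i j))))))

Derivation:
Step 0: (((\d.(\e.((d e) e))) (\f.(\g.(\h.((f h) (g h)))))) (\f.(\g.(\h.(f (g h))))))
Step 1: ((\e.(((\f.(\g.(\h.((f h) (g h))))) e) e)) (\f.(\g.(\h.(f (g h))))))
Step 2: (((\f.(\g.(\h.((f h) (g h))))) (\f.(\g.(\h.(f (g h)))))) (\f.(\g.(\h.(f (g h))))))
Step 3: ((\g.(\h.(((\f.(\g.(\h.(f (g h))))) h) (g h)))) (\f.(\g.(\h.(f (g h))))))
Step 4: (\h.(((\f.(\g.(\h.(f (g h))))) h) ((\f.(\g.(\h.(f (g h))))) h)))
Step 5: (\h.((\g.(\i.(h (g i)))) ((\f.(\g.(\h.(f (g h))))) h)))
Step 6: (\h.(\i.(h (((\f.(\g.(\h.(f (g h))))) h) i))))
Step 7: (\h.(\i.(h ((\g.(\i.(h (g i)))) i))))
Step 8: (\h.(\i.(h (\j.(h (i j))))))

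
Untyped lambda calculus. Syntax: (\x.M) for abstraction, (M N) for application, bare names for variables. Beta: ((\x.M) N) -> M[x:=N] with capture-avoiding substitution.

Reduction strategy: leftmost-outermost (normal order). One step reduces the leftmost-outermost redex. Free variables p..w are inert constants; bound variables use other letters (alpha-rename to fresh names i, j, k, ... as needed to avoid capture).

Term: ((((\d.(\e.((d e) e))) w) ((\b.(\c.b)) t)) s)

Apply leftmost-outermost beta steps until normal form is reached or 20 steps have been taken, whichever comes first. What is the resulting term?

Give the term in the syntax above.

Answer: (((w (\c.t)) (\c.t)) s)

Derivation:
Step 0: ((((\d.(\e.((d e) e))) w) ((\b.(\c.b)) t)) s)
Step 1: (((\e.((w e) e)) ((\b.(\c.b)) t)) s)
Step 2: (((w ((\b.(\c.b)) t)) ((\b.(\c.b)) t)) s)
Step 3: (((w (\c.t)) ((\b.(\c.b)) t)) s)
Step 4: (((w (\c.t)) (\c.t)) s)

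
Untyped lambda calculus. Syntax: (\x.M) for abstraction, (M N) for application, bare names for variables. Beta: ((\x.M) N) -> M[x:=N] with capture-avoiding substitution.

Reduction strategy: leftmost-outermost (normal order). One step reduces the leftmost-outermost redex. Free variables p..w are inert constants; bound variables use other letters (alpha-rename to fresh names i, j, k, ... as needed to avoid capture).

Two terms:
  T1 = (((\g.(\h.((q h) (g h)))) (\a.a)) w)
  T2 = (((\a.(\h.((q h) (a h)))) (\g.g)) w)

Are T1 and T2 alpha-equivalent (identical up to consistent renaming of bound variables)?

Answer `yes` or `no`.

Term 1: (((\g.(\h.((q h) (g h)))) (\a.a)) w)
Term 2: (((\a.(\h.((q h) (a h)))) (\g.g)) w)
Alpha-equivalence: compare structure up to binder renaming.
Result: True

Answer: yes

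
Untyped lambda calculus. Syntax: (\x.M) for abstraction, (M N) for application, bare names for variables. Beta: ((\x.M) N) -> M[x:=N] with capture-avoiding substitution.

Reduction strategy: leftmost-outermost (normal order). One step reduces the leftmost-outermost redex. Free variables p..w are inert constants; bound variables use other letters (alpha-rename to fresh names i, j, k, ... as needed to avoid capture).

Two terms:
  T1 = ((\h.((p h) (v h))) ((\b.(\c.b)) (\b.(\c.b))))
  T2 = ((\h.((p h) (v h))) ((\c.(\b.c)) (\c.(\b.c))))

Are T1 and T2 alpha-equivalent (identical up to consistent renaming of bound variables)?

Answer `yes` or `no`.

Answer: yes

Derivation:
Term 1: ((\h.((p h) (v h))) ((\b.(\c.b)) (\b.(\c.b))))
Term 2: ((\h.((p h) (v h))) ((\c.(\b.c)) (\c.(\b.c))))
Alpha-equivalence: compare structure up to binder renaming.
Result: True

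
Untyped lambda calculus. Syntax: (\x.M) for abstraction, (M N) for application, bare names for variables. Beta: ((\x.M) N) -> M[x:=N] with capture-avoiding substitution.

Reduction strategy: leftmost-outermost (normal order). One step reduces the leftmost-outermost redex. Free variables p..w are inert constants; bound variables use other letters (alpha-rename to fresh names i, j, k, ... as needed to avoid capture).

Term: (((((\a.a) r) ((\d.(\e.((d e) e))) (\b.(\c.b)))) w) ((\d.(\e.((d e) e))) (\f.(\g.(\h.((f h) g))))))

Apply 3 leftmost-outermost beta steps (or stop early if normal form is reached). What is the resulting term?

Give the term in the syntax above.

Step 0: (((((\a.a) r) ((\d.(\e.((d e) e))) (\b.(\c.b)))) w) ((\d.(\e.((d e) e))) (\f.(\g.(\h.((f h) g))))))
Step 1: (((r ((\d.(\e.((d e) e))) (\b.(\c.b)))) w) ((\d.(\e.((d e) e))) (\f.(\g.(\h.((f h) g))))))
Step 2: (((r (\e.(((\b.(\c.b)) e) e))) w) ((\d.(\e.((d e) e))) (\f.(\g.(\h.((f h) g))))))
Step 3: (((r (\e.((\c.e) e))) w) ((\d.(\e.((d e) e))) (\f.(\g.(\h.((f h) g))))))

Answer: (((r (\e.((\c.e) e))) w) ((\d.(\e.((d e) e))) (\f.(\g.(\h.((f h) g))))))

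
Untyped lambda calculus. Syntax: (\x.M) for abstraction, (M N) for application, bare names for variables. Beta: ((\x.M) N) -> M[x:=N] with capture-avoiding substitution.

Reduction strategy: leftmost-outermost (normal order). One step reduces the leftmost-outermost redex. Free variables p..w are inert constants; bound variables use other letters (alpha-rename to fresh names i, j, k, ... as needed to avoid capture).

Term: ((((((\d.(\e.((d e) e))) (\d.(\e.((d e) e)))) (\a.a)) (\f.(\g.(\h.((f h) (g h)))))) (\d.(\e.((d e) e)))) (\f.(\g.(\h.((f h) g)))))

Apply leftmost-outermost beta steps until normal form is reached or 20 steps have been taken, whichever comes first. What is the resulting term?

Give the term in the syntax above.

Step 0: ((((((\d.(\e.((d e) e))) (\d.(\e.((d e) e)))) (\a.a)) (\f.(\g.(\h.((f h) (g h)))))) (\d.(\e.((d e) e)))) (\f.(\g.(\h.((f h) g)))))
Step 1: (((((\e.(((\d.(\e.((d e) e))) e) e)) (\a.a)) (\f.(\g.(\h.((f h) (g h)))))) (\d.(\e.((d e) e)))) (\f.(\g.(\h.((f h) g)))))
Step 2: ((((((\d.(\e.((d e) e))) (\a.a)) (\a.a)) (\f.(\g.(\h.((f h) (g h)))))) (\d.(\e.((d e) e)))) (\f.(\g.(\h.((f h) g)))))
Step 3: (((((\e.(((\a.a) e) e)) (\a.a)) (\f.(\g.(\h.((f h) (g h)))))) (\d.(\e.((d e) e)))) (\f.(\g.(\h.((f h) g)))))
Step 4: ((((((\a.a) (\a.a)) (\a.a)) (\f.(\g.(\h.((f h) (g h)))))) (\d.(\e.((d e) e)))) (\f.(\g.(\h.((f h) g)))))
Step 5: (((((\a.a) (\a.a)) (\f.(\g.(\h.((f h) (g h)))))) (\d.(\e.((d e) e)))) (\f.(\g.(\h.((f h) g)))))
Step 6: ((((\a.a) (\f.(\g.(\h.((f h) (g h)))))) (\d.(\e.((d e) e)))) (\f.(\g.(\h.((f h) g)))))
Step 7: (((\f.(\g.(\h.((f h) (g h))))) (\d.(\e.((d e) e)))) (\f.(\g.(\h.((f h) g)))))
Step 8: ((\g.(\h.(((\d.(\e.((d e) e))) h) (g h)))) (\f.(\g.(\h.((f h) g)))))
Step 9: (\h.(((\d.(\e.((d e) e))) h) ((\f.(\g.(\h.((f h) g)))) h)))
Step 10: (\h.((\e.((h e) e)) ((\f.(\g.(\h.((f h) g)))) h)))
Step 11: (\h.((h ((\f.(\g.(\h.((f h) g)))) h)) ((\f.(\g.(\h.((f h) g)))) h)))
Step 12: (\h.((h (\g.(\i.((h i) g)))) ((\f.(\g.(\h.((f h) g)))) h)))
Step 13: (\h.((h (\g.(\i.((h i) g)))) (\g.(\i.((h i) g)))))

Answer: (\h.((h (\g.(\i.((h i) g)))) (\g.(\i.((h i) g)))))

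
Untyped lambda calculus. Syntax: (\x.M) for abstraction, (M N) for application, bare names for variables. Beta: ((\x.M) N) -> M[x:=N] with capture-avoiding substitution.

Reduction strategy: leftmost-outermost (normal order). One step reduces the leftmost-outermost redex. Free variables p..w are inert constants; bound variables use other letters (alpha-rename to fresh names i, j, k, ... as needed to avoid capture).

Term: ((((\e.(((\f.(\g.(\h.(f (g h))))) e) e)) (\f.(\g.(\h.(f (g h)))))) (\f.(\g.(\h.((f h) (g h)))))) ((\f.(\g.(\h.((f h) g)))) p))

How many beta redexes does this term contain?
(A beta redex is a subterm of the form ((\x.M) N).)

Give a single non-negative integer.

Answer: 3

Derivation:
Term: ((((\e.(((\f.(\g.(\h.(f (g h))))) e) e)) (\f.(\g.(\h.(f (g h)))))) (\f.(\g.(\h.((f h) (g h)))))) ((\f.(\g.(\h.((f h) g)))) p))
  Redex: ((\e.(((\f.(\g.(\h.(f (g h))))) e) e)) (\f.(\g.(\h.(f (g h))))))
  Redex: ((\f.(\g.(\h.(f (g h))))) e)
  Redex: ((\f.(\g.(\h.((f h) g)))) p)
Total redexes: 3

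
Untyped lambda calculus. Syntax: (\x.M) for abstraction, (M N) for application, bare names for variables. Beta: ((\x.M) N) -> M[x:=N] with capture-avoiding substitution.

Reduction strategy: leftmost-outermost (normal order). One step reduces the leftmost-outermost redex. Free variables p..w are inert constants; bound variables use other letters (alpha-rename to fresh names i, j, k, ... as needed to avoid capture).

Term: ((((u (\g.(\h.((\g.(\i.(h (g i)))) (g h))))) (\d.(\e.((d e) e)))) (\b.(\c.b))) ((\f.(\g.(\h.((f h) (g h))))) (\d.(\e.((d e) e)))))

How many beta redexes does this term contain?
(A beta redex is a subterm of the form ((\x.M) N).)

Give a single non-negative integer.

Term: ((((u (\g.(\h.((\g.(\i.(h (g i)))) (g h))))) (\d.(\e.((d e) e)))) (\b.(\c.b))) ((\f.(\g.(\h.((f h) (g h))))) (\d.(\e.((d e) e)))))
  Redex: ((\g.(\i.(h (g i)))) (g h))
  Redex: ((\f.(\g.(\h.((f h) (g h))))) (\d.(\e.((d e) e))))
Total redexes: 2

Answer: 2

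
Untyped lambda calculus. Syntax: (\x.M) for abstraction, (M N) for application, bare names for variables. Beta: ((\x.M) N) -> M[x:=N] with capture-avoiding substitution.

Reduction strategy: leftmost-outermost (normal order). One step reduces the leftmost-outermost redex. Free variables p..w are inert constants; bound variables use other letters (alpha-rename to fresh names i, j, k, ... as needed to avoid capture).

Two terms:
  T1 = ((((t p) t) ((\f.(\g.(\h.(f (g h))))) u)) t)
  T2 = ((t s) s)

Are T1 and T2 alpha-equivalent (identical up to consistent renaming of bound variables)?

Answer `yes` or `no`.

Term 1: ((((t p) t) ((\f.(\g.(\h.(f (g h))))) u)) t)
Term 2: ((t s) s)
Alpha-equivalence: compare structure up to binder renaming.
Result: False

Answer: no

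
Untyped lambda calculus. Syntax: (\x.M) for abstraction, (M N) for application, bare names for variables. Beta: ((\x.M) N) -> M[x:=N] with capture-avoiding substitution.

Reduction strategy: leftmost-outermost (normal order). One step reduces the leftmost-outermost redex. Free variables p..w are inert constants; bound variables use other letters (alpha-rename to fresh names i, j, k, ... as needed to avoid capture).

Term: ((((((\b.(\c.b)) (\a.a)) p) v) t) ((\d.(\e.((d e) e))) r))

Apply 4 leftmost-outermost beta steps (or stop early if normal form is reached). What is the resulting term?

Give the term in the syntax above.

Step 0: ((((((\b.(\c.b)) (\a.a)) p) v) t) ((\d.(\e.((d e) e))) r))
Step 1: (((((\c.(\a.a)) p) v) t) ((\d.(\e.((d e) e))) r))
Step 2: ((((\a.a) v) t) ((\d.(\e.((d e) e))) r))
Step 3: ((v t) ((\d.(\e.((d e) e))) r))
Step 4: ((v t) (\e.((r e) e)))

Answer: ((v t) (\e.((r e) e)))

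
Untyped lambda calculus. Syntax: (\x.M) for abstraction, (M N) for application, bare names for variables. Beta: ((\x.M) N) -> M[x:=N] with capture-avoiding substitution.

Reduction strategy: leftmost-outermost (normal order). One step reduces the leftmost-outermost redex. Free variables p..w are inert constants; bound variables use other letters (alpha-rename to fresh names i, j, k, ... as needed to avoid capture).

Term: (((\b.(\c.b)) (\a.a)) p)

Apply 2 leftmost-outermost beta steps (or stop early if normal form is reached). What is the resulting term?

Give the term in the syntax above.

Answer: (\a.a)

Derivation:
Step 0: (((\b.(\c.b)) (\a.a)) p)
Step 1: ((\c.(\a.a)) p)
Step 2: (\a.a)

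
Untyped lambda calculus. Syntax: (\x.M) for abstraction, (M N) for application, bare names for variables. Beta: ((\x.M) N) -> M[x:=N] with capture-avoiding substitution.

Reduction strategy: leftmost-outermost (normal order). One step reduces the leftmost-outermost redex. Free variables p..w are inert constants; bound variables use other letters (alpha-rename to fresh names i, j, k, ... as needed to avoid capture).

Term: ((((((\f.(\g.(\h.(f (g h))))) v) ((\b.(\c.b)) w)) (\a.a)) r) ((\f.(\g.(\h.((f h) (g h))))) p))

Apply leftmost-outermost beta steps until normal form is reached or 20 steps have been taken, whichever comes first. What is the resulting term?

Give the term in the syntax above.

Step 0: ((((((\f.(\g.(\h.(f (g h))))) v) ((\b.(\c.b)) w)) (\a.a)) r) ((\f.(\g.(\h.((f h) (g h))))) p))
Step 1: (((((\g.(\h.(v (g h)))) ((\b.(\c.b)) w)) (\a.a)) r) ((\f.(\g.(\h.((f h) (g h))))) p))
Step 2: ((((\h.(v (((\b.(\c.b)) w) h))) (\a.a)) r) ((\f.(\g.(\h.((f h) (g h))))) p))
Step 3: (((v (((\b.(\c.b)) w) (\a.a))) r) ((\f.(\g.(\h.((f h) (g h))))) p))
Step 4: (((v ((\c.w) (\a.a))) r) ((\f.(\g.(\h.((f h) (g h))))) p))
Step 5: (((v w) r) ((\f.(\g.(\h.((f h) (g h))))) p))
Step 6: (((v w) r) (\g.(\h.((p h) (g h)))))

Answer: (((v w) r) (\g.(\h.((p h) (g h)))))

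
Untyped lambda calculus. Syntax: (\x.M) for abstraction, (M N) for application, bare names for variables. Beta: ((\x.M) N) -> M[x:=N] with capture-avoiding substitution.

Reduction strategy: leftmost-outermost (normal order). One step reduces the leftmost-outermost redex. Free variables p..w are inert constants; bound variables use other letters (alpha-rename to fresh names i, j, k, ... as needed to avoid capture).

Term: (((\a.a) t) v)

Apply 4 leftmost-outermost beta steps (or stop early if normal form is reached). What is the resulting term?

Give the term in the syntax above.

Answer: (t v)

Derivation:
Step 0: (((\a.a) t) v)
Step 1: (t v)
Step 2: (normal form reached)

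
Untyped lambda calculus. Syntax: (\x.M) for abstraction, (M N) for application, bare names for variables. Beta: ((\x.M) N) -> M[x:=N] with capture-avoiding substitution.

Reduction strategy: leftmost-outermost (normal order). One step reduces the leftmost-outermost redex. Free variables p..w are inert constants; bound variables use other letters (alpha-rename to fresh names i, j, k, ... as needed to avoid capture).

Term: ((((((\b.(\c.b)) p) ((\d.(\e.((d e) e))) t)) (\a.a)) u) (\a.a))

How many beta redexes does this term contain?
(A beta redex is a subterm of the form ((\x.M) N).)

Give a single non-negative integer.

Answer: 2

Derivation:
Term: ((((((\b.(\c.b)) p) ((\d.(\e.((d e) e))) t)) (\a.a)) u) (\a.a))
  Redex: ((\b.(\c.b)) p)
  Redex: ((\d.(\e.((d e) e))) t)
Total redexes: 2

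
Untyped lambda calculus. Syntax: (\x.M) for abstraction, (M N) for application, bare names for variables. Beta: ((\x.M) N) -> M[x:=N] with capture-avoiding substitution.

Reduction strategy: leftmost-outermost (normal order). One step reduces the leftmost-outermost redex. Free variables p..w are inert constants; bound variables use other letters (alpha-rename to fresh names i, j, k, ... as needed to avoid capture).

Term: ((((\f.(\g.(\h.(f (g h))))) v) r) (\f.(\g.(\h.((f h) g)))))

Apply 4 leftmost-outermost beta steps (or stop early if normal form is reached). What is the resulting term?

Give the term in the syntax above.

Step 0: ((((\f.(\g.(\h.(f (g h))))) v) r) (\f.(\g.(\h.((f h) g)))))
Step 1: (((\g.(\h.(v (g h)))) r) (\f.(\g.(\h.((f h) g)))))
Step 2: ((\h.(v (r h))) (\f.(\g.(\h.((f h) g)))))
Step 3: (v (r (\f.(\g.(\h.((f h) g))))))
Step 4: (normal form reached)

Answer: (v (r (\f.(\g.(\h.((f h) g))))))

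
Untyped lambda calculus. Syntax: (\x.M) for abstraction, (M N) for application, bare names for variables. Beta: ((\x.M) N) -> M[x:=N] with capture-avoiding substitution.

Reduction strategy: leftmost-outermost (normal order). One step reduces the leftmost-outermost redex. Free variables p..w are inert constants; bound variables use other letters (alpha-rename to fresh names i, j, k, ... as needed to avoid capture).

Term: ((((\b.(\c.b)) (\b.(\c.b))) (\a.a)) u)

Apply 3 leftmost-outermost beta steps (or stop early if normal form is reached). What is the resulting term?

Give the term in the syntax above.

Step 0: ((((\b.(\c.b)) (\b.(\c.b))) (\a.a)) u)
Step 1: (((\c.(\b.(\c.b))) (\a.a)) u)
Step 2: ((\b.(\c.b)) u)
Step 3: (\c.u)

Answer: (\c.u)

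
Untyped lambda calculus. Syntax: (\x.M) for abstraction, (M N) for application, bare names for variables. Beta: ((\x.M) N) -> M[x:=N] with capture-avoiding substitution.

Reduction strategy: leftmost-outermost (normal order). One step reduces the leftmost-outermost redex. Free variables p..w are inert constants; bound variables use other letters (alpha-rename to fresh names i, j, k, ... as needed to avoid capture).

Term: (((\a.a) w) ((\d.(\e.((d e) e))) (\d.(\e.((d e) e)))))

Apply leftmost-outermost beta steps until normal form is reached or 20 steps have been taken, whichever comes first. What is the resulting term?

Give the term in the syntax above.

Answer: (w (\e.((e e) e)))

Derivation:
Step 0: (((\a.a) w) ((\d.(\e.((d e) e))) (\d.(\e.((d e) e)))))
Step 1: (w ((\d.(\e.((d e) e))) (\d.(\e.((d e) e)))))
Step 2: (w (\e.(((\d.(\e.((d e) e))) e) e)))
Step 3: (w (\e.((\i.((e i) i)) e)))
Step 4: (w (\e.((e e) e)))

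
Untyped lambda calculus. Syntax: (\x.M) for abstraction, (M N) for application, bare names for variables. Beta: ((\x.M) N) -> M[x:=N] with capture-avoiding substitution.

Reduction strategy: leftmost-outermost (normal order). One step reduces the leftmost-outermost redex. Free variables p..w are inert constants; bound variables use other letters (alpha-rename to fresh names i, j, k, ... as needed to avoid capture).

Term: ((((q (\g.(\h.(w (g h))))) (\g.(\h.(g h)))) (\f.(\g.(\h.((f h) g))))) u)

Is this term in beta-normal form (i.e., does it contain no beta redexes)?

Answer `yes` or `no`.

Term: ((((q (\g.(\h.(w (g h))))) (\g.(\h.(g h)))) (\f.(\g.(\h.((f h) g))))) u)
No beta redexes found.

Answer: yes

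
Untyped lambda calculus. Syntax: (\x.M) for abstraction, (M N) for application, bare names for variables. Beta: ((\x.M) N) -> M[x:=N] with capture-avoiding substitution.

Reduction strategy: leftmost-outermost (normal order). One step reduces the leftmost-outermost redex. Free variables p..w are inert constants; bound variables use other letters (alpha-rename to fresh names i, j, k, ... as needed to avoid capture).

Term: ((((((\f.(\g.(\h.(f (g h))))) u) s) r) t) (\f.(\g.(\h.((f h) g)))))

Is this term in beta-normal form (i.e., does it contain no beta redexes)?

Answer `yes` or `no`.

Answer: no

Derivation:
Term: ((((((\f.(\g.(\h.(f (g h))))) u) s) r) t) (\f.(\g.(\h.((f h) g)))))
Found 1 beta redex(es).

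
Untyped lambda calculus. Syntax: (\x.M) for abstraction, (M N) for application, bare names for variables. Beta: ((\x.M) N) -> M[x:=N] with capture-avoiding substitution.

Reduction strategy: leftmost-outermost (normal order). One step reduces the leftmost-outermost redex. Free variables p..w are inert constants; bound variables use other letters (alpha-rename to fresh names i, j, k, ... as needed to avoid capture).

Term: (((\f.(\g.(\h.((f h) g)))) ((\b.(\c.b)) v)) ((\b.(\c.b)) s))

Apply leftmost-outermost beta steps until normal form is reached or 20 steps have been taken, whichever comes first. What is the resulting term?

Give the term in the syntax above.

Answer: (\h.(v (\c.s)))

Derivation:
Step 0: (((\f.(\g.(\h.((f h) g)))) ((\b.(\c.b)) v)) ((\b.(\c.b)) s))
Step 1: ((\g.(\h.((((\b.(\c.b)) v) h) g))) ((\b.(\c.b)) s))
Step 2: (\h.((((\b.(\c.b)) v) h) ((\b.(\c.b)) s)))
Step 3: (\h.(((\c.v) h) ((\b.(\c.b)) s)))
Step 4: (\h.(v ((\b.(\c.b)) s)))
Step 5: (\h.(v (\c.s)))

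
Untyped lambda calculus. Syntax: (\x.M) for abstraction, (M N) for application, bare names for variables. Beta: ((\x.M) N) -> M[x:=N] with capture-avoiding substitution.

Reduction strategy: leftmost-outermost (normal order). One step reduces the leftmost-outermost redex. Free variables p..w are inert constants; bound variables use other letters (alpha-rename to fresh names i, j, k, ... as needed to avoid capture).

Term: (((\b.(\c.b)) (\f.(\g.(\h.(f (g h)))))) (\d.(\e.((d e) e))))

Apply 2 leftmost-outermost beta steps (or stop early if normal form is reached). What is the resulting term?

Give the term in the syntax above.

Answer: (\f.(\g.(\h.(f (g h)))))

Derivation:
Step 0: (((\b.(\c.b)) (\f.(\g.(\h.(f (g h)))))) (\d.(\e.((d e) e))))
Step 1: ((\c.(\f.(\g.(\h.(f (g h)))))) (\d.(\e.((d e) e))))
Step 2: (\f.(\g.(\h.(f (g h)))))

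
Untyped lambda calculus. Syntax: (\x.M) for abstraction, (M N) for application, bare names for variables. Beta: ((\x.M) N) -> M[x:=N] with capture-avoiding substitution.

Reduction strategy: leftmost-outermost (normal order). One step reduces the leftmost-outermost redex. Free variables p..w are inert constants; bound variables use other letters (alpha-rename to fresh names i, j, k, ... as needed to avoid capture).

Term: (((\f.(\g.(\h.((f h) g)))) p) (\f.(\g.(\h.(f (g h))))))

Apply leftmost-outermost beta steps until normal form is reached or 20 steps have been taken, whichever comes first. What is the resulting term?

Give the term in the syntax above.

Step 0: (((\f.(\g.(\h.((f h) g)))) p) (\f.(\g.(\h.(f (g h))))))
Step 1: ((\g.(\h.((p h) g))) (\f.(\g.(\h.(f (g h))))))
Step 2: (\h.((p h) (\f.(\g.(\h.(f (g h)))))))

Answer: (\h.((p h) (\f.(\g.(\h.(f (g h)))))))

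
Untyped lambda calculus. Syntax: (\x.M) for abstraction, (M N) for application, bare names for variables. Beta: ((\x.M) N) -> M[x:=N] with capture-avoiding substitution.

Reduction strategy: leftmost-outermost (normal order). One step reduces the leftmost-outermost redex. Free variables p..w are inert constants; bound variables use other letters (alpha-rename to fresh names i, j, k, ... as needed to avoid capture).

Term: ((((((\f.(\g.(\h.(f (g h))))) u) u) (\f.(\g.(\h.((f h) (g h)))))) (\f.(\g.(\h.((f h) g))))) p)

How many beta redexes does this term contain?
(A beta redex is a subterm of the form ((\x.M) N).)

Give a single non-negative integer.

Answer: 1

Derivation:
Term: ((((((\f.(\g.(\h.(f (g h))))) u) u) (\f.(\g.(\h.((f h) (g h)))))) (\f.(\g.(\h.((f h) g))))) p)
  Redex: ((\f.(\g.(\h.(f (g h))))) u)
Total redexes: 1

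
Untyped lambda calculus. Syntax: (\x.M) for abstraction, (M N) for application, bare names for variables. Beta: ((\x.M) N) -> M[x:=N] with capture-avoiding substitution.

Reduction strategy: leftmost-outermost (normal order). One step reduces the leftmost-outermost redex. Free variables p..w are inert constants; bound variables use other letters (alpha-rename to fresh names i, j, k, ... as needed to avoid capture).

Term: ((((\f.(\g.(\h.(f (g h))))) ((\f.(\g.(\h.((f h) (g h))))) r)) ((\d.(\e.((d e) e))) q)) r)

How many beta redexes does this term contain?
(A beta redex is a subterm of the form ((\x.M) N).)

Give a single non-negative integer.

Term: ((((\f.(\g.(\h.(f (g h))))) ((\f.(\g.(\h.((f h) (g h))))) r)) ((\d.(\e.((d e) e))) q)) r)
  Redex: ((\f.(\g.(\h.(f (g h))))) ((\f.(\g.(\h.((f h) (g h))))) r))
  Redex: ((\f.(\g.(\h.((f h) (g h))))) r)
  Redex: ((\d.(\e.((d e) e))) q)
Total redexes: 3

Answer: 3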